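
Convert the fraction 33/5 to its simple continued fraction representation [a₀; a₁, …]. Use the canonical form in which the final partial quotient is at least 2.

33 = 6·5 + 3, so a_0 = 6
5 = 1·3 + 2, so a_1 = 1
3 = 1·2 + 1, so a_2 = 1
2 = 2·1 + 0, so a_3 = 2

[6; 1, 1, 2]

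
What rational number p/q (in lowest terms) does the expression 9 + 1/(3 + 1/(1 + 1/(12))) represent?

472/51

Work from the innermost term outward:
Start with 12.
1 + 1/(12/1) = 1 + 1/12 = 13/12
3 + 1/(13/12) = 3 + 12/13 = 51/13
9 + 1/(51/13) = 9 + 13/51 = 472/51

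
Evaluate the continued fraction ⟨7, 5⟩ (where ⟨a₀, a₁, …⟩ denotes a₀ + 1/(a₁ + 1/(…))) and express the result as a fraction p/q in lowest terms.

Start with 5.
7 + 1/(5/1) = 7 + 1/5 = 36/5

36/5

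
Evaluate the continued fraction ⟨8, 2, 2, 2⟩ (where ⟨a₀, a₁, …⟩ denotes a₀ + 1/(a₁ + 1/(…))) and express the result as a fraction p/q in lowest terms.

a_0 = 8: 8/1
a_1 = 2: 17/2
a_2 = 2: 42/5
a_3 = 2: 101/12

101/12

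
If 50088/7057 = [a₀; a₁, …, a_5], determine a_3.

7

Apply division with remainder until the remainder is 0:
⌊50088/7057⌋ = 7, remainder 689
⌊7057/689⌋ = 10, remainder 167
⌊689/167⌋ = 4, remainder 21
⌊167/21⌋ = 7, remainder 20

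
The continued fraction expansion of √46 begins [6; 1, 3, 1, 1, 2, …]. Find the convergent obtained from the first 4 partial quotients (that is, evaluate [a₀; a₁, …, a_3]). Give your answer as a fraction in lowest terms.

Use the convergent recurrence hₖ = aₖ·hₖ₋₁ + hₖ₋₂ (and likewise for the denominators kₖ):
a_0 = 6: 6/1
a_1 = 1: 7/1
a_2 = 3: 27/4
a_3 = 1: 34/5

34/5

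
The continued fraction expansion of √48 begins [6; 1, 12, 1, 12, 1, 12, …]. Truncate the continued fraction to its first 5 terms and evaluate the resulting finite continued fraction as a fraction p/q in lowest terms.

1254/181

Start with 12.
1 + 1/(12/1) = 1 + 1/12 = 13/12
12 + 1/(13/12) = 12 + 12/13 = 168/13
1 + 1/(168/13) = 1 + 13/168 = 181/168
6 + 1/(181/168) = 6 + 168/181 = 1254/181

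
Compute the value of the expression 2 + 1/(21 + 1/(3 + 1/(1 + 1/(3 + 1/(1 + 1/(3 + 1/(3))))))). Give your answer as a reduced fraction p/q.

a_0 = 2: 2/1
a_1 = 21: 43/21
a_2 = 3: 131/64
a_3 = 1: 174/85
a_4 = 3: 653/319
a_5 = 1: 827/404
a_6 = 3: 3134/1531
a_7 = 3: 10229/4997

10229/4997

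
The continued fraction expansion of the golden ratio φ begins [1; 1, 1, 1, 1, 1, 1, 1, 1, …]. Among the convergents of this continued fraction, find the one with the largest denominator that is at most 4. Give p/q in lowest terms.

5/3

List convergents until the denominator exceeds the bound:
a_0 = 1: 1/1  (≤ bound)
a_1 = 1: 2/1  (≤ bound)
a_2 = 1: 3/2  (≤ bound)
a_3 = 1: 5/3  (≤ bound)
a_4 = 1: 8/5  (> 4, stop)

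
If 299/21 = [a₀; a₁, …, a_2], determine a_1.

4

299 ÷ 21 → quotient 14, remainder 5
21 ÷ 5 → quotient 4, remainder 1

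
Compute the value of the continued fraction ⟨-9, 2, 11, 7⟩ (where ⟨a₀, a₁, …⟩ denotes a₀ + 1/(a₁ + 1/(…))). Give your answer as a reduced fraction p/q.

-1389/163

a_0 = -9: -9/1
a_1 = 2: -17/2
a_2 = 11: -196/23
a_3 = 7: -1389/163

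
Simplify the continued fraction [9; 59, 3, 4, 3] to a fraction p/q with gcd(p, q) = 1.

22461/2491

a_0 = 9: 9/1
a_1 = 59: 532/59
a_2 = 3: 1605/178
a_3 = 4: 6952/771
a_4 = 3: 22461/2491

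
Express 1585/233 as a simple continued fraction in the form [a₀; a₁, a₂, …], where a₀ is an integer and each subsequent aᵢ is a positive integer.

[6; 1, 4, 15, 3]

⌊1585/233⌋ = 6, remainder 187
⌊233/187⌋ = 1, remainder 46
⌊187/46⌋ = 4, remainder 3
⌊46/3⌋ = 15, remainder 1
⌊3/1⌋ = 3, remainder 0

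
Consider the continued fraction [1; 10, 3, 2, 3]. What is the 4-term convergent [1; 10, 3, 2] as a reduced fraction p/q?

79/72

Start with 2.
3 + 1/(2/1) = 3 + 1/2 = 7/2
10 + 1/(7/2) = 10 + 2/7 = 72/7
1 + 1/(72/7) = 1 + 7/72 = 79/72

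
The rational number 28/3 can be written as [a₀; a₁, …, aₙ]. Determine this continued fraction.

⌊28/3⌋ = 9, remainder 1
⌊3/1⌋ = 3, remainder 0

[9; 3]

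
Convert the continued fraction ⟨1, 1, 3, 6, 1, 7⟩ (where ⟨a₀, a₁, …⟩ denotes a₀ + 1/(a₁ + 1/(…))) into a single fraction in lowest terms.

a_0 = 1: 1/1
a_1 = 1: 2/1
a_2 = 3: 7/4
a_3 = 6: 44/25
a_4 = 1: 51/29
a_5 = 7: 401/228

401/228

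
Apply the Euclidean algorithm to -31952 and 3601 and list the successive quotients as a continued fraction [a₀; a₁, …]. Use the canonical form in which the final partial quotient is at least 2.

⌊-31952/3601⌋ = -9, remainder 457
⌊3601/457⌋ = 7, remainder 402
⌊457/402⌋ = 1, remainder 55
⌊402/55⌋ = 7, remainder 17
⌊55/17⌋ = 3, remainder 4
⌊17/4⌋ = 4, remainder 1
⌊4/1⌋ = 4, remainder 0

[-9; 7, 1, 7, 3, 4, 4]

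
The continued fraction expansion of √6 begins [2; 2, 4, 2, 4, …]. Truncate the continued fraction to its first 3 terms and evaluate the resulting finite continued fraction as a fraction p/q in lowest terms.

Start with 4.
2 + 1/(4/1) = 2 + 1/4 = 9/4
2 + 1/(9/4) = 2 + 4/9 = 22/9

22/9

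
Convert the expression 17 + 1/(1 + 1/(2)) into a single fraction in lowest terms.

53/3

Start with 2.
1 + 1/(2/1) = 1 + 1/2 = 3/2
17 + 1/(3/2) = 17 + 2/3 = 53/3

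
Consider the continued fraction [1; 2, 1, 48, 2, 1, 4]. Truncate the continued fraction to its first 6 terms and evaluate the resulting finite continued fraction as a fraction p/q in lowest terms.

Use the convergent recurrence hₖ = aₖ·hₖ₋₁ + hₖ₋₂ (and likewise for the denominators kₖ):
a_0 = 1: 1/1
a_1 = 2: 3/2
a_2 = 1: 4/3
a_3 = 48: 195/146
a_4 = 2: 394/295
a_5 = 1: 589/441

589/441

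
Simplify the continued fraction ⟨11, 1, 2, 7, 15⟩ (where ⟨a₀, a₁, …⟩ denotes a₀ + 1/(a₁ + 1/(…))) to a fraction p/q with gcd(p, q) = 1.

a_0 = 11: 11/1
a_1 = 1: 12/1
a_2 = 2: 35/3
a_3 = 7: 257/22
a_4 = 15: 3890/333

3890/333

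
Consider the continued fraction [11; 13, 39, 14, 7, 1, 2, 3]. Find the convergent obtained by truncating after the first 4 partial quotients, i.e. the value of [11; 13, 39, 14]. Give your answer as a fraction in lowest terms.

a_0 = 11: 11/1
a_1 = 13: 144/13
a_2 = 39: 5627/508
a_3 = 14: 78922/7125

78922/7125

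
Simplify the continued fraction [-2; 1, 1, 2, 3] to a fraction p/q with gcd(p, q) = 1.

Collapse the nested fraction from the inside out:
Start with 3.
2 + 1/(3/1) = 2 + 1/3 = 7/3
1 + 1/(7/3) = 1 + 3/7 = 10/7
1 + 1/(10/7) = 1 + 7/10 = 17/10
-2 + 1/(17/10) = -2 + 10/17 = -24/17

-24/17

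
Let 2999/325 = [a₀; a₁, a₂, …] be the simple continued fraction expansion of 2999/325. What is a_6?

3

Run the Euclidean algorithm, recording each quotient:
⌊2999/325⌋ = 9, remainder 74
⌊325/74⌋ = 4, remainder 29
⌊74/29⌋ = 2, remainder 16
⌊29/16⌋ = 1, remainder 13
⌊16/13⌋ = 1, remainder 3
⌊13/3⌋ = 4, remainder 1
⌊3/1⌋ = 3, remainder 0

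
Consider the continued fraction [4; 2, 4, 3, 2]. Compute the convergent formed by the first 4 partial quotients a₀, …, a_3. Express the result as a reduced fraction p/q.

Build up convergents one term at a time:
a_0 = 4: 4/1
a_1 = 2: 9/2
a_2 = 4: 40/9
a_3 = 3: 129/29

129/29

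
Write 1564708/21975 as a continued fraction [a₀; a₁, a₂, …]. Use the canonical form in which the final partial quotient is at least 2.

[71; 4, 1, 9, 5, 3, 3, 8]

⌊1564708/21975⌋ = 71, remainder 4483
⌊21975/4483⌋ = 4, remainder 4043
⌊4483/4043⌋ = 1, remainder 440
⌊4043/440⌋ = 9, remainder 83
⌊440/83⌋ = 5, remainder 25
⌊83/25⌋ = 3, remainder 8
⌊25/8⌋ = 3, remainder 1
⌊8/1⌋ = 8, remainder 0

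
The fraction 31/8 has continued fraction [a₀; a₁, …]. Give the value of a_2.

31 ÷ 8 → quotient 3, remainder 7
8 ÷ 7 → quotient 1, remainder 1
7 ÷ 1 → quotient 7, remainder 0

7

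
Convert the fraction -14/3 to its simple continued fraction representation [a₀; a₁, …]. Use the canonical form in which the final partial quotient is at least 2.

Run the Euclidean algorithm, recording each quotient:
-14 = -5·3 + 1, so a_0 = -5
3 = 3·1 + 0, so a_1 = 3

[-5; 3]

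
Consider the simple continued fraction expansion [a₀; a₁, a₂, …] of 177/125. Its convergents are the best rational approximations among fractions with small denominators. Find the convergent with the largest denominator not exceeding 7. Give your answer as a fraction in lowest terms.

7/5

List convergents until the denominator exceeds the bound:
a_0 = 1: 1/1  (≤ bound)
a_1 = 2: 3/2  (≤ bound)
a_2 = 2: 7/5  (≤ bound)
a_3 = 2: 17/12  (> 7, stop)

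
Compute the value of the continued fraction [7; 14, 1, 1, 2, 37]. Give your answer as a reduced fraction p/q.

a_0 = 7: 7/1
a_1 = 14: 99/14
a_2 = 1: 106/15
a_3 = 1: 205/29
a_4 = 2: 516/73
a_5 = 37: 19297/2730

19297/2730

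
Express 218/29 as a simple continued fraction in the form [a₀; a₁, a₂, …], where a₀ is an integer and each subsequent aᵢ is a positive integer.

218 ÷ 29 → quotient 7, remainder 15
29 ÷ 15 → quotient 1, remainder 14
15 ÷ 14 → quotient 1, remainder 1
14 ÷ 1 → quotient 14, remainder 0

[7; 1, 1, 14]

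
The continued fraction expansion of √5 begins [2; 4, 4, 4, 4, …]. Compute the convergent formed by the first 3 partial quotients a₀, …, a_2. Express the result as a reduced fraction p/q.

Start with 4.
4 + 1/(4/1) = 4 + 1/4 = 17/4
2 + 1/(17/4) = 2 + 4/17 = 38/17

38/17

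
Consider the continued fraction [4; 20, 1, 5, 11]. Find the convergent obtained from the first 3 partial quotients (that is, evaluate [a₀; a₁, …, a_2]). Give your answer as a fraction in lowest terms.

a_0 = 4: 4/1
a_1 = 20: 81/20
a_2 = 1: 85/21

85/21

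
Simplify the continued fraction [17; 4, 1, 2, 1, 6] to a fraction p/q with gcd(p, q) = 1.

Start with 6.
1 + 1/(6/1) = 1 + 1/6 = 7/6
2 + 1/(7/6) = 2 + 6/7 = 20/7
1 + 1/(20/7) = 1 + 7/20 = 27/20
4 + 1/(27/20) = 4 + 20/27 = 128/27
17 + 1/(128/27) = 17 + 27/128 = 2203/128

2203/128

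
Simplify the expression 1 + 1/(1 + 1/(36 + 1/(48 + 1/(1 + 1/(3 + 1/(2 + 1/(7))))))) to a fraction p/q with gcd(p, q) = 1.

a_0 = 1: 1/1
a_1 = 1: 2/1
a_2 = 36: 73/37
a_3 = 48: 3506/1777
a_4 = 1: 3579/1814
a_5 = 3: 14243/7219
a_6 = 2: 32065/16252
a_7 = 7: 238698/120983

238698/120983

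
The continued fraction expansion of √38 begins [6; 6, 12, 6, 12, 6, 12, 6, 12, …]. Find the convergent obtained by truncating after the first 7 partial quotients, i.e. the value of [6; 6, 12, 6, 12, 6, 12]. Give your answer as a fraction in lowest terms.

2463306/399601

a_0 = 6: 6/1
a_1 = 6: 37/6
a_2 = 12: 450/73
a_3 = 6: 2737/444
a_4 = 12: 33294/5401
a_5 = 6: 202501/32850
a_6 = 12: 2463306/399601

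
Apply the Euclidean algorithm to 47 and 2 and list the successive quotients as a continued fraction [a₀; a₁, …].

47 = 23·2 + 1, so a_0 = 23
2 = 2·1 + 0, so a_1 = 2

[23; 2]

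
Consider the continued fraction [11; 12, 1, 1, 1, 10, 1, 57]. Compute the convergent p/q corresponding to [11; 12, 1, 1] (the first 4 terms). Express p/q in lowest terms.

Start with 1.
1 + 1/(1/1) = 1 + 1/1 = 2/1
12 + 1/(2/1) = 12 + 1/2 = 25/2
11 + 1/(25/2) = 11 + 2/25 = 277/25

277/25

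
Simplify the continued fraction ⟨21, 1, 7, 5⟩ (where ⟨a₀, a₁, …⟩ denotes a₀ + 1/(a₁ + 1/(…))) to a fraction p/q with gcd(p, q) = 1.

a_0 = 21: 21/1
a_1 = 1: 22/1
a_2 = 7: 175/8
a_3 = 5: 897/41

897/41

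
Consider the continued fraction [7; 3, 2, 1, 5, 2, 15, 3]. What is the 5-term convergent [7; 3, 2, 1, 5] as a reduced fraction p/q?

416/57

a_0 = 7: 7/1
a_1 = 3: 22/3
a_2 = 2: 51/7
a_3 = 1: 73/10
a_4 = 5: 416/57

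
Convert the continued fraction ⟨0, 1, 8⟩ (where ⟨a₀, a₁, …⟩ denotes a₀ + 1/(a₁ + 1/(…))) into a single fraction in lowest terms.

8/9

Build up convergents one term at a time:
a_0 = 0: 0/1
a_1 = 1: 1/1
a_2 = 8: 8/9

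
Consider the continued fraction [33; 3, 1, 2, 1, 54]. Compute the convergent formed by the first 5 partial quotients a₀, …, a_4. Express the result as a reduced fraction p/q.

a_0 = 33: 33/1
a_1 = 3: 100/3
a_2 = 1: 133/4
a_3 = 2: 366/11
a_4 = 1: 499/15

499/15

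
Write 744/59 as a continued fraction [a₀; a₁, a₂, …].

⌊744/59⌋ = 12, remainder 36
⌊59/36⌋ = 1, remainder 23
⌊36/23⌋ = 1, remainder 13
⌊23/13⌋ = 1, remainder 10
⌊13/10⌋ = 1, remainder 3
⌊10/3⌋ = 3, remainder 1
⌊3/1⌋ = 3, remainder 0

[12; 1, 1, 1, 1, 3, 3]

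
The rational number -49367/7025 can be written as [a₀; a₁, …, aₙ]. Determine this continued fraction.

Apply division with remainder until the remainder is 0:
-49367 = -8·7025 + 6833, so a_0 = -8
7025 = 1·6833 + 192, so a_1 = 1
6833 = 35·192 + 113, so a_2 = 35
192 = 1·113 + 79, so a_3 = 1
113 = 1·79 + 34, so a_4 = 1
79 = 2·34 + 11, so a_5 = 2
34 = 3·11 + 1, so a_6 = 3
11 = 11·1 + 0, so a_7 = 11

[-8; 1, 35, 1, 1, 2, 3, 11]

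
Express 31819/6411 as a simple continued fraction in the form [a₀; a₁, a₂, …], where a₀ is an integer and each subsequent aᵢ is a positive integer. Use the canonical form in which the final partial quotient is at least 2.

[4; 1, 26, 6, 19, 2]

⌊31819/6411⌋ = 4, remainder 6175
⌊6411/6175⌋ = 1, remainder 236
⌊6175/236⌋ = 26, remainder 39
⌊236/39⌋ = 6, remainder 2
⌊39/2⌋ = 19, remainder 1
⌊2/1⌋ = 2, remainder 0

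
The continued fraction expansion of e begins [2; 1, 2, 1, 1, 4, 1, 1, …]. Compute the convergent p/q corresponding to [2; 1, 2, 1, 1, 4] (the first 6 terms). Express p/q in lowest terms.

87/32

Start with 4.
1 + 1/(4/1) = 1 + 1/4 = 5/4
1 + 1/(5/4) = 1 + 4/5 = 9/5
2 + 1/(9/5) = 2 + 5/9 = 23/9
1 + 1/(23/9) = 1 + 9/23 = 32/23
2 + 1/(32/23) = 2 + 23/32 = 87/32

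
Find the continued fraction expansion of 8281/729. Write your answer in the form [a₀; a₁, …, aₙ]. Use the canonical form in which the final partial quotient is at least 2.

[11; 2, 1, 3, 1, 1, 2, 11]

8281 = 11·729 + 262, so a_0 = 11
729 = 2·262 + 205, so a_1 = 2
262 = 1·205 + 57, so a_2 = 1
205 = 3·57 + 34, so a_3 = 3
57 = 1·34 + 23, so a_4 = 1
34 = 1·23 + 11, so a_5 = 1
23 = 2·11 + 1, so a_6 = 2
11 = 11·1 + 0, so a_7 = 11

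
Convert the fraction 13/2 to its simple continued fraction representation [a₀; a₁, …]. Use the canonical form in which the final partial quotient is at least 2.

[6; 2]

13 ÷ 2 → quotient 6, remainder 1
2 ÷ 1 → quotient 2, remainder 0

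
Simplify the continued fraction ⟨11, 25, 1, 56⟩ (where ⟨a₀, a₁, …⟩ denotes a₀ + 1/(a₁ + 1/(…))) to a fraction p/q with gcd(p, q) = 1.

Starting at the tail and folding back:
Start with 56.
1 + 1/(56/1) = 1 + 1/56 = 57/56
25 + 1/(57/56) = 25 + 56/57 = 1481/57
11 + 1/(1481/57) = 11 + 57/1481 = 16348/1481

16348/1481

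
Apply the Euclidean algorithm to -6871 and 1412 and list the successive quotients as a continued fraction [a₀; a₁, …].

[-5; 7, 2, 8, 11]

Repeatedly divide and take the remainder:
⌊-6871/1412⌋ = -5, remainder 189
⌊1412/189⌋ = 7, remainder 89
⌊189/89⌋ = 2, remainder 11
⌊89/11⌋ = 8, remainder 1
⌊11/1⌋ = 11, remainder 0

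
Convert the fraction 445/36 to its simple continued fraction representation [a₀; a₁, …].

[12; 2, 1, 3, 3]

⌊445/36⌋ = 12, remainder 13
⌊36/13⌋ = 2, remainder 10
⌊13/10⌋ = 1, remainder 3
⌊10/3⌋ = 3, remainder 1
⌊3/1⌋ = 3, remainder 0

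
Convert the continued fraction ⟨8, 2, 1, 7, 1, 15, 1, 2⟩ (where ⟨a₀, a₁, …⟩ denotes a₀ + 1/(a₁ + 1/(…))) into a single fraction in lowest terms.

10775/1291

Build up convergents one term at a time:
a_0 = 8: 8/1
a_1 = 2: 17/2
a_2 = 1: 25/3
a_3 = 7: 192/23
a_4 = 1: 217/26
a_5 = 15: 3447/413
a_6 = 1: 3664/439
a_7 = 2: 10775/1291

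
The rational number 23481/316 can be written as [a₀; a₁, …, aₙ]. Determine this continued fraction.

Run the Euclidean algorithm, recording each quotient:
23481 = 74·316 + 97, so a_0 = 74
316 = 3·97 + 25, so a_1 = 3
97 = 3·25 + 22, so a_2 = 3
25 = 1·22 + 3, so a_3 = 1
22 = 7·3 + 1, so a_4 = 7
3 = 3·1 + 0, so a_5 = 3

[74; 3, 3, 1, 7, 3]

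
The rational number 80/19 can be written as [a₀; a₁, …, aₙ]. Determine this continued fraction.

[4; 4, 1, 3]

80 ÷ 19 → quotient 4, remainder 4
19 ÷ 4 → quotient 4, remainder 3
4 ÷ 3 → quotient 1, remainder 1
3 ÷ 1 → quotient 3, remainder 0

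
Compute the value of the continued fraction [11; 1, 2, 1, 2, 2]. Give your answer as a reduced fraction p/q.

Build up convergents one term at a time:
a_0 = 11: 11/1
a_1 = 1: 12/1
a_2 = 2: 35/3
a_3 = 1: 47/4
a_4 = 2: 129/11
a_5 = 2: 305/26

305/26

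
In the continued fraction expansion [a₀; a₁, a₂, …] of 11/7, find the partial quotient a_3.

Repeatedly divide and take the remainder:
⌊11/7⌋ = 1, remainder 4
⌊7/4⌋ = 1, remainder 3
⌊4/3⌋ = 1, remainder 1
⌊3/1⌋ = 3, remainder 0

3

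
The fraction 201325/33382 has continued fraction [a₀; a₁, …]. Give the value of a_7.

201325 = 6·33382 + 1033, so a_0 = 6
33382 = 32·1033 + 326, so a_1 = 32
1033 = 3·326 + 55, so a_2 = 3
326 = 5·55 + 51, so a_3 = 5
55 = 1·51 + 4, so a_4 = 1
51 = 12·4 + 3, so a_5 = 12
4 = 1·3 + 1, so a_6 = 1
3 = 3·1 + 0, so a_7 = 3

3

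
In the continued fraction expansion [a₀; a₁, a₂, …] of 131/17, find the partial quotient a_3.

131 ÷ 17 → quotient 7, remainder 12
17 ÷ 12 → quotient 1, remainder 5
12 ÷ 5 → quotient 2, remainder 2
5 ÷ 2 → quotient 2, remainder 1

2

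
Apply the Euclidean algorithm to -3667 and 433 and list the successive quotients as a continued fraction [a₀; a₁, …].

Repeatedly divide and take the remainder:
⌊-3667/433⌋ = -9, remainder 230
⌊433/230⌋ = 1, remainder 203
⌊230/203⌋ = 1, remainder 27
⌊203/27⌋ = 7, remainder 14
⌊27/14⌋ = 1, remainder 13
⌊14/13⌋ = 1, remainder 1
⌊13/1⌋ = 13, remainder 0

[-9; 1, 1, 7, 1, 1, 13]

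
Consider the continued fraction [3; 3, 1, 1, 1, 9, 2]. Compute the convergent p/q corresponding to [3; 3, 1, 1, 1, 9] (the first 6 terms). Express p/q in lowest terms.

347/106

Work from the innermost term outward:
Start with 9.
1 + 1/(9/1) = 1 + 1/9 = 10/9
1 + 1/(10/9) = 1 + 9/10 = 19/10
1 + 1/(19/10) = 1 + 10/19 = 29/19
3 + 1/(29/19) = 3 + 19/29 = 106/29
3 + 1/(106/29) = 3 + 29/106 = 347/106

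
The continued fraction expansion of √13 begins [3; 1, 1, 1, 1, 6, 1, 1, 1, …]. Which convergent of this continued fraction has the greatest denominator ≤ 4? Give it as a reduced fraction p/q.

a_0 = 3: 3/1  (≤ bound)
a_1 = 1: 4/1  (≤ bound)
a_2 = 1: 7/2  (≤ bound)
a_3 = 1: 11/3  (≤ bound)
a_4 = 1: 18/5  (> 4, stop)

11/3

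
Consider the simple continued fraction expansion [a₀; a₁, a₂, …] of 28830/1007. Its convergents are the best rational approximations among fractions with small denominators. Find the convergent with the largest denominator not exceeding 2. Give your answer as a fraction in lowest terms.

List convergents until the denominator exceeds the bound:
a_0 = 28: 28/1  (≤ bound)
a_1 = 1: 29/1  (≤ bound)
a_2 = 1: 57/2  (≤ bound)
a_3 = 1: 86/3  (> 2, stop)

57/2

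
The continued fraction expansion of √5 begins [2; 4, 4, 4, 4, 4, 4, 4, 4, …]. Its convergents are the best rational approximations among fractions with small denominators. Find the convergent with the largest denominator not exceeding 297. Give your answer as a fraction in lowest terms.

161/72

a_0 = 2: 2/1  (≤ bound)
a_1 = 4: 9/4  (≤ bound)
a_2 = 4: 38/17  (≤ bound)
a_3 = 4: 161/72  (≤ bound)
a_4 = 4: 682/305  (> 297, stop)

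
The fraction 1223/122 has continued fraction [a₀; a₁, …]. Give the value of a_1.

1223 = 10·122 + 3, so a_0 = 10
122 = 40·3 + 2, so a_1 = 40

40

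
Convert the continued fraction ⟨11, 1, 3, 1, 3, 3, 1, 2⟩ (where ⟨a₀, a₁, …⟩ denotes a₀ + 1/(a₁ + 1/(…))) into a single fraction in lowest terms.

Use the convergent recurrence hₖ = aₖ·hₖ₋₁ + hₖ₋₂ (and likewise for the denominators kₖ):
a_0 = 11: 11/1
a_1 = 1: 12/1
a_2 = 3: 47/4
a_3 = 1: 59/5
a_4 = 3: 224/19
a_5 = 3: 731/62
a_6 = 1: 955/81
a_7 = 2: 2641/224

2641/224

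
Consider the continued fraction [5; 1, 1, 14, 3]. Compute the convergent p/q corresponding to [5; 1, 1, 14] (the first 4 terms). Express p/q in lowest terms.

160/29

Work from the innermost term outward:
Start with 14.
1 + 1/(14/1) = 1 + 1/14 = 15/14
1 + 1/(15/14) = 1 + 14/15 = 29/15
5 + 1/(29/15) = 5 + 15/29 = 160/29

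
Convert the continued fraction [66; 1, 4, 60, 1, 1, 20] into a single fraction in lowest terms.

831401/12446

a_0 = 66: 66/1
a_1 = 1: 67/1
a_2 = 4: 334/5
a_3 = 60: 20107/301
a_4 = 1: 20441/306
a_5 = 1: 40548/607
a_6 = 20: 831401/12446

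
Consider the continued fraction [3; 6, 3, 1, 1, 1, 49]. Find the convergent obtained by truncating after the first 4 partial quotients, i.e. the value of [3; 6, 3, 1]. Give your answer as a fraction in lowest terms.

79/25

a_0 = 3: 3/1
a_1 = 6: 19/6
a_2 = 3: 60/19
a_3 = 1: 79/25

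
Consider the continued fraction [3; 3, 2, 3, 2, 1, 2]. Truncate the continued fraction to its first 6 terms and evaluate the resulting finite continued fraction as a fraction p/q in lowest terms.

Start with 1.
2 + 1/(1/1) = 2 + 1/1 = 3/1
3 + 1/(3/1) = 3 + 1/3 = 10/3
2 + 1/(10/3) = 2 + 3/10 = 23/10
3 + 1/(23/10) = 3 + 10/23 = 79/23
3 + 1/(79/23) = 3 + 23/79 = 260/79

260/79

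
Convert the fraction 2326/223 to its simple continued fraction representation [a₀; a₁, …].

⌊2326/223⌋ = 10, remainder 96
⌊223/96⌋ = 2, remainder 31
⌊96/31⌋ = 3, remainder 3
⌊31/3⌋ = 10, remainder 1
⌊3/1⌋ = 3, remainder 0

[10; 2, 3, 10, 3]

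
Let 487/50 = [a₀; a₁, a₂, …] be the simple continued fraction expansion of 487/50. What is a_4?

487 = 9·50 + 37, so a_0 = 9
50 = 1·37 + 13, so a_1 = 1
37 = 2·13 + 11, so a_2 = 2
13 = 1·11 + 2, so a_3 = 1
11 = 5·2 + 1, so a_4 = 5

5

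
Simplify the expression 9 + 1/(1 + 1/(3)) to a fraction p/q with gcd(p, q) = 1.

Start with 3.
1 + 1/(3/1) = 1 + 1/3 = 4/3
9 + 1/(4/3) = 9 + 3/4 = 39/4

39/4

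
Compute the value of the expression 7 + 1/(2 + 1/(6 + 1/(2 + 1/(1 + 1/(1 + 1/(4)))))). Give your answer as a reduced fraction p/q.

2366/317

a_0 = 7: 7/1
a_1 = 2: 15/2
a_2 = 6: 97/13
a_3 = 2: 209/28
a_4 = 1: 306/41
a_5 = 1: 515/69
a_6 = 4: 2366/317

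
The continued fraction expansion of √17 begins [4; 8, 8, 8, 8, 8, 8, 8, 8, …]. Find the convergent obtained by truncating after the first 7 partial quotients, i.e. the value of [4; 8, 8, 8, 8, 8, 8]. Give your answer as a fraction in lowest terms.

1166876/283009

Use the convergent recurrence hₖ = aₖ·hₖ₋₁ + hₖ₋₂ (and likewise for the denominators kₖ):
a_0 = 4: 4/1
a_1 = 8: 33/8
a_2 = 8: 268/65
a_3 = 8: 2177/528
a_4 = 8: 17684/4289
a_5 = 8: 143649/34840
a_6 = 8: 1166876/283009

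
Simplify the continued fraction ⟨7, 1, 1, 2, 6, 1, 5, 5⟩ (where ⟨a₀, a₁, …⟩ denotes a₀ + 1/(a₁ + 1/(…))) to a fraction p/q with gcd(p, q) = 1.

8521/1122

Build up convergents one term at a time:
a_0 = 7: 7/1
a_1 = 1: 8/1
a_2 = 1: 15/2
a_3 = 2: 38/5
a_4 = 6: 243/32
a_5 = 1: 281/37
a_6 = 5: 1648/217
a_7 = 5: 8521/1122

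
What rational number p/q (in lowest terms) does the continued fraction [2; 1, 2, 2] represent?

19/7

Collapse the nested fraction from the inside out:
Start with 2.
2 + 1/(2/1) = 2 + 1/2 = 5/2
1 + 1/(5/2) = 1 + 2/5 = 7/5
2 + 1/(7/5) = 2 + 5/7 = 19/7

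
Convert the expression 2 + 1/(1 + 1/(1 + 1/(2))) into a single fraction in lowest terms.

13/5

a_0 = 2: 2/1
a_1 = 1: 3/1
a_2 = 1: 5/2
a_3 = 2: 13/5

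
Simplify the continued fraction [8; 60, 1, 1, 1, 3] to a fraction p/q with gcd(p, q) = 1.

5347/667

a_0 = 8: 8/1
a_1 = 60: 481/60
a_2 = 1: 489/61
a_3 = 1: 970/121
a_4 = 1: 1459/182
a_5 = 3: 5347/667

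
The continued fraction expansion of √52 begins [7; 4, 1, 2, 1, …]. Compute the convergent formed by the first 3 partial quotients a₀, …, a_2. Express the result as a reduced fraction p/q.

Use the convergent recurrence hₖ = aₖ·hₖ₋₁ + hₖ₋₂ (and likewise for the denominators kₖ):
a_0 = 7: 7/1
a_1 = 4: 29/4
a_2 = 1: 36/5

36/5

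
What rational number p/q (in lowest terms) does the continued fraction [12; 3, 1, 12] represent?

Start with 12.
1 + 1/(12/1) = 1 + 1/12 = 13/12
3 + 1/(13/12) = 3 + 12/13 = 51/13
12 + 1/(51/13) = 12 + 13/51 = 625/51

625/51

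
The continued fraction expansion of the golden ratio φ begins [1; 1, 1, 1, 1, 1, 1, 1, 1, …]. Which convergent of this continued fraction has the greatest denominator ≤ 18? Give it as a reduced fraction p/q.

21/13

a_0 = 1: 1/1  (≤ bound)
a_1 = 1: 2/1  (≤ bound)
a_2 = 1: 3/2  (≤ bound)
a_3 = 1: 5/3  (≤ bound)
a_4 = 1: 8/5  (≤ bound)
a_5 = 1: 13/8  (≤ bound)
a_6 = 1: 21/13  (≤ bound)
a_7 = 1: 34/21  (> 18, stop)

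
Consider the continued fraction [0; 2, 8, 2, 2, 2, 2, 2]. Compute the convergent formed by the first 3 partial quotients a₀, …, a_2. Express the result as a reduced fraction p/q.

a_0 = 0: 0/1
a_1 = 2: 1/2
a_2 = 8: 8/17

8/17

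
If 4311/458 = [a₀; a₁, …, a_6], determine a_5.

3

Run the Euclidean algorithm, recording each quotient:
4311 = 9·458 + 189, so a_0 = 9
458 = 2·189 + 80, so a_1 = 2
189 = 2·80 + 29, so a_2 = 2
80 = 2·29 + 22, so a_3 = 2
29 = 1·22 + 7, so a_4 = 1
22 = 3·7 + 1, so a_5 = 3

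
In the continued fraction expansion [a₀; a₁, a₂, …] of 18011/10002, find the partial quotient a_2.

Apply division with remainder until the remainder is 0:
⌊18011/10002⌋ = 1, remainder 8009
⌊10002/8009⌋ = 1, remainder 1993
⌊8009/1993⌋ = 4, remainder 37

4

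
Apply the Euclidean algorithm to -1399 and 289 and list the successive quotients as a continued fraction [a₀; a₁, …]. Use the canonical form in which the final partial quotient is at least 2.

Run the Euclidean algorithm, recording each quotient:
⌊-1399/289⌋ = -5, remainder 46
⌊289/46⌋ = 6, remainder 13
⌊46/13⌋ = 3, remainder 7
⌊13/7⌋ = 1, remainder 6
⌊7/6⌋ = 1, remainder 1
⌊6/1⌋ = 6, remainder 0

[-5; 6, 3, 1, 1, 6]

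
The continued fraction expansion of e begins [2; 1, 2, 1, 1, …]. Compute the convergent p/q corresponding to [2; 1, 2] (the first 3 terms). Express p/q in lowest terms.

Start with 2.
1 + 1/(2/1) = 1 + 1/2 = 3/2
2 + 1/(3/2) = 2 + 2/3 = 8/3

8/3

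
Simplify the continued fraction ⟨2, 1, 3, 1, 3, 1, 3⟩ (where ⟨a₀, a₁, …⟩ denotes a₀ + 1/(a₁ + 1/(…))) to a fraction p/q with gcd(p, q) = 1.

Starting at the tail and folding back:
Start with 3.
1 + 1/(3/1) = 1 + 1/3 = 4/3
3 + 1/(4/3) = 3 + 3/4 = 15/4
1 + 1/(15/4) = 1 + 4/15 = 19/15
3 + 1/(19/15) = 3 + 15/19 = 72/19
1 + 1/(72/19) = 1 + 19/72 = 91/72
2 + 1/(91/72) = 2 + 72/91 = 254/91

254/91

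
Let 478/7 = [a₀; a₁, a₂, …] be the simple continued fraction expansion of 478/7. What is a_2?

478 ÷ 7 → quotient 68, remainder 2
7 ÷ 2 → quotient 3, remainder 1
2 ÷ 1 → quotient 2, remainder 0

2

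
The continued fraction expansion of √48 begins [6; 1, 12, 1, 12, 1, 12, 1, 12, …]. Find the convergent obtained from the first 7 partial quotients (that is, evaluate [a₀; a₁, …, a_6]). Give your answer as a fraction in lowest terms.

17466/2521

Work from the innermost term outward:
Start with 12.
1 + 1/(12/1) = 1 + 1/12 = 13/12
12 + 1/(13/12) = 12 + 12/13 = 168/13
1 + 1/(168/13) = 1 + 13/168 = 181/168
12 + 1/(181/168) = 12 + 168/181 = 2340/181
1 + 1/(2340/181) = 1 + 181/2340 = 2521/2340
6 + 1/(2521/2340) = 6 + 2340/2521 = 17466/2521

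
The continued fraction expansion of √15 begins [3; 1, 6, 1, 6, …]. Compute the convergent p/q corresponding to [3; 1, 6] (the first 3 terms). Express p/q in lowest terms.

a_0 = 3: 3/1
a_1 = 1: 4/1
a_2 = 6: 27/7

27/7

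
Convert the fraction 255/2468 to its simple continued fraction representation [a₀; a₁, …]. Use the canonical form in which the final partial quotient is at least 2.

Run the Euclidean algorithm, recording each quotient:
⌊255/2468⌋ = 0, remainder 255
⌊2468/255⌋ = 9, remainder 173
⌊255/173⌋ = 1, remainder 82
⌊173/82⌋ = 2, remainder 9
⌊82/9⌋ = 9, remainder 1
⌊9/1⌋ = 9, remainder 0

[0; 9, 1, 2, 9, 9]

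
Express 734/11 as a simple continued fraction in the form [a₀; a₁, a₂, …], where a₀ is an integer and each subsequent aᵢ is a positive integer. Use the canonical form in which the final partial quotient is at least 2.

⌊734/11⌋ = 66, remainder 8
⌊11/8⌋ = 1, remainder 3
⌊8/3⌋ = 2, remainder 2
⌊3/2⌋ = 1, remainder 1
⌊2/1⌋ = 2, remainder 0

[66; 1, 2, 1, 2]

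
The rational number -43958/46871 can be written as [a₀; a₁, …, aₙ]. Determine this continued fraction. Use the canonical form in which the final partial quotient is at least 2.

[-1; 16, 11, 13, 6, 1, 2]

-43958 ÷ 46871 → quotient -1, remainder 2913
46871 ÷ 2913 → quotient 16, remainder 263
2913 ÷ 263 → quotient 11, remainder 20
263 ÷ 20 → quotient 13, remainder 3
20 ÷ 3 → quotient 6, remainder 2
3 ÷ 2 → quotient 1, remainder 1
2 ÷ 1 → quotient 2, remainder 0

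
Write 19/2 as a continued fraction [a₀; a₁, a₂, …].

[9; 2]

⌊19/2⌋ = 9, remainder 1
⌊2/1⌋ = 2, remainder 0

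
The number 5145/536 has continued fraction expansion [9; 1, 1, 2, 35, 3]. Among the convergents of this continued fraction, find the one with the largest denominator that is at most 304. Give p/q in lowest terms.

a_0 = 9: 9/1  (≤ bound)
a_1 = 1: 10/1  (≤ bound)
a_2 = 1: 19/2  (≤ bound)
a_3 = 2: 48/5  (≤ bound)
a_4 = 35: 1699/177  (≤ bound)
a_5 = 3: 5145/536  (> 304, stop)

1699/177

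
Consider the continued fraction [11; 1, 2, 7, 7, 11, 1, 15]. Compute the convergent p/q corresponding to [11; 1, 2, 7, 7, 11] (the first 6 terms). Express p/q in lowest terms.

20431/1749

a_0 = 11: 11/1
a_1 = 1: 12/1
a_2 = 2: 35/3
a_3 = 7: 257/22
a_4 = 7: 1834/157
a_5 = 11: 20431/1749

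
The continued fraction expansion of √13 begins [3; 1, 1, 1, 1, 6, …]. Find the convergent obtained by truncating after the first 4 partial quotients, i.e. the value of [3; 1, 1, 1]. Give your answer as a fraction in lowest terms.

Start with 1.
1 + 1/(1/1) = 1 + 1/1 = 2/1
1 + 1/(2/1) = 1 + 1/2 = 3/2
3 + 1/(3/2) = 3 + 2/3 = 11/3

11/3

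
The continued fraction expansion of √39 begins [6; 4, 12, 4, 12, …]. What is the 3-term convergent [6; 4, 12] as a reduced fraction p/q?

a_0 = 6: 6/1
a_1 = 4: 25/4
a_2 = 12: 306/49

306/49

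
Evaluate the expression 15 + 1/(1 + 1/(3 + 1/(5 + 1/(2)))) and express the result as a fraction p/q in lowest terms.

Build up convergents one term at a time:
a_0 = 15: 15/1
a_1 = 1: 16/1
a_2 = 3: 63/4
a_3 = 5: 331/21
a_4 = 2: 725/46

725/46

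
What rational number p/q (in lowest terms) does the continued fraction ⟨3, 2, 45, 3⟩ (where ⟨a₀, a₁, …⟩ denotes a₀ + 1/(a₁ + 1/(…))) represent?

Start with 3.
45 + 1/(3/1) = 45 + 1/3 = 136/3
2 + 1/(136/3) = 2 + 3/136 = 275/136
3 + 1/(275/136) = 3 + 136/275 = 961/275

961/275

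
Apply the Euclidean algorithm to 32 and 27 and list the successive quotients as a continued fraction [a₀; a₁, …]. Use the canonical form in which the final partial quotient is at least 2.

[1; 5, 2, 2]

Apply division with remainder until the remainder is 0:
⌊32/27⌋ = 1, remainder 5
⌊27/5⌋ = 5, remainder 2
⌊5/2⌋ = 2, remainder 1
⌊2/1⌋ = 2, remainder 0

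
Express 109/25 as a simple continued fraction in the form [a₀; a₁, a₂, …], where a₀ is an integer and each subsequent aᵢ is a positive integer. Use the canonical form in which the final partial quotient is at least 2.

[4; 2, 1, 3, 2]

Run the Euclidean algorithm, recording each quotient:
109 ÷ 25 → quotient 4, remainder 9
25 ÷ 9 → quotient 2, remainder 7
9 ÷ 7 → quotient 1, remainder 2
7 ÷ 2 → quotient 3, remainder 1
2 ÷ 1 → quotient 2, remainder 0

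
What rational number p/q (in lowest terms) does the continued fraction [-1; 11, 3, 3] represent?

Start with 3.
3 + 1/(3/1) = 3 + 1/3 = 10/3
11 + 1/(10/3) = 11 + 3/10 = 113/10
-1 + 1/(113/10) = -1 + 10/113 = -103/113

-103/113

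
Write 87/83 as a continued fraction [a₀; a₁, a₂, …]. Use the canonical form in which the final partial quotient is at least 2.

[1; 20, 1, 3]

87 = 1·83 + 4, so a_0 = 1
83 = 20·4 + 3, so a_1 = 20
4 = 1·3 + 1, so a_2 = 1
3 = 3·1 + 0, so a_3 = 3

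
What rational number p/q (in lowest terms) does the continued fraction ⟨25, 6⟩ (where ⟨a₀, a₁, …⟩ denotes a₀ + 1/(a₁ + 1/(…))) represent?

Use the convergent recurrence hₖ = aₖ·hₖ₋₁ + hₖ₋₂ (and likewise for the denominators kₖ):
a_0 = 25: 25/1
a_1 = 6: 151/6

151/6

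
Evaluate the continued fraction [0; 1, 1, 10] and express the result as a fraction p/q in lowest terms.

11/21

Collapse the nested fraction from the inside out:
Start with 10.
1 + 1/(10/1) = 1 + 1/10 = 11/10
1 + 1/(11/10) = 1 + 10/11 = 21/11
0 + 1/(21/11) = 0 + 11/21 = 11/21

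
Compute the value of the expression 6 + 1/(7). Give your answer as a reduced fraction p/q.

43/7

a_0 = 6: 6/1
a_1 = 7: 43/7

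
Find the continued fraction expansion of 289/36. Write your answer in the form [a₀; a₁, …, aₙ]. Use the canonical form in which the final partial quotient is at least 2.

[8; 36]

Apply division with remainder until the remainder is 0:
289 = 8·36 + 1, so a_0 = 8
36 = 36·1 + 0, so a_1 = 36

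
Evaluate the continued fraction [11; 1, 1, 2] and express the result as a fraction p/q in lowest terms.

Collapse the nested fraction from the inside out:
Start with 2.
1 + 1/(2/1) = 1 + 1/2 = 3/2
1 + 1/(3/2) = 1 + 2/3 = 5/3
11 + 1/(5/3) = 11 + 3/5 = 58/5

58/5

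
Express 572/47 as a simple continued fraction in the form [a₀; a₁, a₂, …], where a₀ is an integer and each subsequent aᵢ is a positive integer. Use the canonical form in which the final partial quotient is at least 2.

Apply division with remainder until the remainder is 0:
⌊572/47⌋ = 12, remainder 8
⌊47/8⌋ = 5, remainder 7
⌊8/7⌋ = 1, remainder 1
⌊7/1⌋ = 7, remainder 0

[12; 5, 1, 7]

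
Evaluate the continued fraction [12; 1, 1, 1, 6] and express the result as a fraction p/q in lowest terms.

Start with 6.
1 + 1/(6/1) = 1 + 1/6 = 7/6
1 + 1/(7/6) = 1 + 6/7 = 13/7
1 + 1/(13/7) = 1 + 7/13 = 20/13
12 + 1/(20/13) = 12 + 13/20 = 253/20

253/20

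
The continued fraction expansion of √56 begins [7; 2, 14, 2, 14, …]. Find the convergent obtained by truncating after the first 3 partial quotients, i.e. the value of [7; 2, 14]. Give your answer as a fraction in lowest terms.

Start with 14.
2 + 1/(14/1) = 2 + 1/14 = 29/14
7 + 1/(29/14) = 7 + 14/29 = 217/29

217/29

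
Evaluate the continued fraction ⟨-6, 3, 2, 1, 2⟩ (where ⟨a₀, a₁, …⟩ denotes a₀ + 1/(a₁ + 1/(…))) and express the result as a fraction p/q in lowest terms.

-154/27

a_0 = -6: -6/1
a_1 = 3: -17/3
a_2 = 2: -40/7
a_3 = 1: -57/10
a_4 = 2: -154/27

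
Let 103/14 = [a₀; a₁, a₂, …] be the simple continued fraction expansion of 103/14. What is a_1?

103 = 7·14 + 5, so a_0 = 7
14 = 2·5 + 4, so a_1 = 2

2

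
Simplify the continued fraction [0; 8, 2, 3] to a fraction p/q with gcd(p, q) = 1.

Start with 3.
2 + 1/(3/1) = 2 + 1/3 = 7/3
8 + 1/(7/3) = 8 + 3/7 = 59/7
0 + 1/(59/7) = 0 + 7/59 = 7/59

7/59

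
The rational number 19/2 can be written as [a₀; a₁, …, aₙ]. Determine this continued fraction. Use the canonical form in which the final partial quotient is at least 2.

[9; 2]

⌊19/2⌋ = 9, remainder 1
⌊2/1⌋ = 2, remainder 0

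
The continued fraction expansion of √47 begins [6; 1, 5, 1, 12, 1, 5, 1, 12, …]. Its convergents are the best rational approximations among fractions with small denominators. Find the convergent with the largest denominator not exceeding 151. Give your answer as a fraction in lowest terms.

665/97

a_0 = 6: 6/1  (≤ bound)
a_1 = 1: 7/1  (≤ bound)
a_2 = 5: 41/6  (≤ bound)
a_3 = 1: 48/7  (≤ bound)
a_4 = 12: 617/90  (≤ bound)
a_5 = 1: 665/97  (≤ bound)
a_6 = 5: 3942/575  (> 151, stop)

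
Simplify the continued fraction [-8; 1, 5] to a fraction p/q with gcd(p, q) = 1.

Collapse the nested fraction from the inside out:
Start with 5.
1 + 1/(5/1) = 1 + 1/5 = 6/5
-8 + 1/(6/5) = -8 + 5/6 = -43/6

-43/6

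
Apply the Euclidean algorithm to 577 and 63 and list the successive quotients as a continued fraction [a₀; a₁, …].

⌊577/63⌋ = 9, remainder 10
⌊63/10⌋ = 6, remainder 3
⌊10/3⌋ = 3, remainder 1
⌊3/1⌋ = 3, remainder 0

[9; 6, 3, 3]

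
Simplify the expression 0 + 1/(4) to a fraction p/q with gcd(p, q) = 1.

1/4

a_0 = 0: 0/1
a_1 = 4: 1/4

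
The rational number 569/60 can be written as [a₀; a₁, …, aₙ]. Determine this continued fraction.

569 ÷ 60 → quotient 9, remainder 29
60 ÷ 29 → quotient 2, remainder 2
29 ÷ 2 → quotient 14, remainder 1
2 ÷ 1 → quotient 2, remainder 0

[9; 2, 14, 2]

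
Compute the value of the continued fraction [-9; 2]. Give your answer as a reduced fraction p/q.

a_0 = -9: -9/1
a_1 = 2: -17/2

-17/2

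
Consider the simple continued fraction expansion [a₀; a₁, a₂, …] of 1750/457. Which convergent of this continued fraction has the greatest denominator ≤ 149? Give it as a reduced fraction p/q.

List convergents until the denominator exceeds the bound:
a_0 = 3: 3/1  (≤ bound)
a_1 = 1: 4/1  (≤ bound)
a_2 = 4: 19/5  (≤ bound)
a_3 = 1: 23/6  (≤ bound)
a_4 = 6: 157/41  (≤ bound)
a_5 = 11: 1750/457  (> 149, stop)

157/41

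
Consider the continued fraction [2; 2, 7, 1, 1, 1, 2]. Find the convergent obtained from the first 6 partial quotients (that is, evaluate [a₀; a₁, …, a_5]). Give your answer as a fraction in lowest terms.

121/49

Start with 1.
1 + 1/(1/1) = 1 + 1/1 = 2/1
1 + 1/(2/1) = 1 + 1/2 = 3/2
7 + 1/(3/2) = 7 + 2/3 = 23/3
2 + 1/(23/3) = 2 + 3/23 = 49/23
2 + 1/(49/23) = 2 + 23/49 = 121/49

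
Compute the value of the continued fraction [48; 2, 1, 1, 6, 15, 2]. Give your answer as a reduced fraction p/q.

Starting at the tail and folding back:
Start with 2.
15 + 1/(2/1) = 15 + 1/2 = 31/2
6 + 1/(31/2) = 6 + 2/31 = 188/31
1 + 1/(188/31) = 1 + 31/188 = 219/188
1 + 1/(219/188) = 1 + 188/219 = 407/219
2 + 1/(407/219) = 2 + 219/407 = 1033/407
48 + 1/(1033/407) = 48 + 407/1033 = 49991/1033

49991/1033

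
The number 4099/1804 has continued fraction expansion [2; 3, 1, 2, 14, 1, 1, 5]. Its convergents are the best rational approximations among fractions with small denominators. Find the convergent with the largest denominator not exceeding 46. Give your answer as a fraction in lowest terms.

a_0 = 2: 2/1  (≤ bound)
a_1 = 3: 7/3  (≤ bound)
a_2 = 1: 9/4  (≤ bound)
a_3 = 2: 25/11  (≤ bound)
a_4 = 14: 359/158  (> 46, stop)

25/11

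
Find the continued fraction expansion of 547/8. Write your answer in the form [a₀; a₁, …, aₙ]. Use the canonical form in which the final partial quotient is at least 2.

Apply division with remainder until the remainder is 0:
547 ÷ 8 → quotient 68, remainder 3
8 ÷ 3 → quotient 2, remainder 2
3 ÷ 2 → quotient 1, remainder 1
2 ÷ 1 → quotient 2, remainder 0

[68; 2, 1, 2]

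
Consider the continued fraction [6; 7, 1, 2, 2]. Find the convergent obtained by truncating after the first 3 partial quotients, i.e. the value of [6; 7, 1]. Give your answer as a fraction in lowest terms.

49/8

a_0 = 6: 6/1
a_1 = 7: 43/7
a_2 = 1: 49/8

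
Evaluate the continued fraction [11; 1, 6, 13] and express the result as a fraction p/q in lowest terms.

1091/92

Start with 13.
6 + 1/(13/1) = 6 + 1/13 = 79/13
1 + 1/(79/13) = 1 + 13/79 = 92/79
11 + 1/(92/79) = 11 + 79/92 = 1091/92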